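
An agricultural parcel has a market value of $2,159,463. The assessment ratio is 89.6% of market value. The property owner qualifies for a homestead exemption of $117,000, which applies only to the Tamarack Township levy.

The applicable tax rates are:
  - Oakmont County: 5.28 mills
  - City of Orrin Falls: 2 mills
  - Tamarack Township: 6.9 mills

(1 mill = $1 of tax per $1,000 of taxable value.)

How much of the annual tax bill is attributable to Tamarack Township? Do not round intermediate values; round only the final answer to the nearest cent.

$12,543.36

Assessed value = $2,159,463 × 0.896 = $1,934,878.848
Tamarack Township taxable value = $1,934,878.848 − $117,000 = $1,817,878.848
Tamarack Township levy = $1,817,878.848 × 0.0069 = $12,543.3640512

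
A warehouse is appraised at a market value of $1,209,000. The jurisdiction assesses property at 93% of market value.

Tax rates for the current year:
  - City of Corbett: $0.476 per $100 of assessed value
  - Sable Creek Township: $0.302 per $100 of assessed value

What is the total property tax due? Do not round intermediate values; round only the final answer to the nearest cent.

Assessed value = $1,209,000 × 0.93 = $1,124,370
City of Corbett: $1,124,370 × 0.00476 = $5,352.0012
Sable Creek Township: $1,124,370 × 0.00302 = $3,395.5974
Total = $5,352.0012 + $3,395.5974 = $8,747.5986

$8,747.60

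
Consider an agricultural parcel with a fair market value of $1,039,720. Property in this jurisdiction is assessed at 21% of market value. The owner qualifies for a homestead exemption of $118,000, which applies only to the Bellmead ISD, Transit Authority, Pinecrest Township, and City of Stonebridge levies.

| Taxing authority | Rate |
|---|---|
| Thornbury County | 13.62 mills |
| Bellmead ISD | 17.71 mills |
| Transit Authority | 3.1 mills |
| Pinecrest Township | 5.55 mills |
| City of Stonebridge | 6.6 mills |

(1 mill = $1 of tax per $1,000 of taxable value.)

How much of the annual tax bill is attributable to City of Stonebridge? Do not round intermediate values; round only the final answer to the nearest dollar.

$662

Assessed value = $1,039,720 × 0.21 = $218,341.2
City of Stonebridge taxable value = $218,341.2 − $118,000 = $100,341.2
City of Stonebridge levy = $100,341.2 × 0.0066 = $662.25192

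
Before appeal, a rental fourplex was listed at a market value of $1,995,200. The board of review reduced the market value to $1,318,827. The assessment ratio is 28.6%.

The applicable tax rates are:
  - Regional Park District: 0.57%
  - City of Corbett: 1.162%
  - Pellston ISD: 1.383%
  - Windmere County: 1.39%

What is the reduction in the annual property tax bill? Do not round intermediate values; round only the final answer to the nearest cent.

$8,714.59

Old assessed value = $1,995,200 × 0.286 = $570,627.2
New assessed value = $1,318,827 × 0.286 = $377,184.522
Combined rate = 0.0057 + 0.01162 + 0.01383 + 0.0139 = 0.04505
Old tax = $570,627.2 × 0.04505 = $25,706.75536
New tax = $377,184.522 × 0.04505 = $16,992.1627161
Reduction = $25,706.75536 − $16,992.1627161 = $8,714.5926439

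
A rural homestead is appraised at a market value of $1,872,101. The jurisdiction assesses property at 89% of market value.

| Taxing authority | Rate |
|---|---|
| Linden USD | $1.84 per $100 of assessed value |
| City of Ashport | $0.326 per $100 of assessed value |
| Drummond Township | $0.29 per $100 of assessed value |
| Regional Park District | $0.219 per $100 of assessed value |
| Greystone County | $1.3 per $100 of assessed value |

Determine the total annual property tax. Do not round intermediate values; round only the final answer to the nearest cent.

Assessed value = $1,872,101 × 0.89 = $1,666,169.89
Linden USD: $1,666,169.89 × 0.0184 = $30,657.525976
City of Ashport: $1,666,169.89 × 0.00326 = $5,431.7138414
Drummond Township: $1,666,169.89 × 0.0029 = $4,831.892681
Regional Park District: $1,666,169.89 × 0.00219 = $3,648.9120591
Greystone County: $1,666,169.89 × 0.013 = $21,660.20857
Total = $30,657.525976 + $5,431.7138414 + $4,831.892681 + $3,648.9120591 + $21,660.20857 = $66,230.2531275

$66,230.25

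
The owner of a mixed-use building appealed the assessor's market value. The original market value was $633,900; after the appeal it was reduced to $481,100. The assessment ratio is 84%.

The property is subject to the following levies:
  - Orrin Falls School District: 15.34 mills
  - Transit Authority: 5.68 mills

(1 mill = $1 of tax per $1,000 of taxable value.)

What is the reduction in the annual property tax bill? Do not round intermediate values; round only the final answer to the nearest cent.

$2,697.96

Old assessed value = $633,900 × 0.84 = $532,476
New assessed value = $481,100 × 0.84 = $404,124
Combined rate = 0.01534 + 0.00568 = 0.02102
Old tax = $532,476 × 0.02102 = $11,192.64552
New tax = $404,124 × 0.02102 = $8,494.68648
Reduction = $11,192.64552 − $8,494.68648 = $2,697.95904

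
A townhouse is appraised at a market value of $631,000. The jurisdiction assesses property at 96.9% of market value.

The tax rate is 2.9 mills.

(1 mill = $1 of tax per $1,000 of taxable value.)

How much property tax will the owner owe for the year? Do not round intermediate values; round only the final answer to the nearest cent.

$1,773.17

Assessed value = $631,000 × 0.969 = $611,439
Tax = $611,439 × 0.0029 = $1,773.1731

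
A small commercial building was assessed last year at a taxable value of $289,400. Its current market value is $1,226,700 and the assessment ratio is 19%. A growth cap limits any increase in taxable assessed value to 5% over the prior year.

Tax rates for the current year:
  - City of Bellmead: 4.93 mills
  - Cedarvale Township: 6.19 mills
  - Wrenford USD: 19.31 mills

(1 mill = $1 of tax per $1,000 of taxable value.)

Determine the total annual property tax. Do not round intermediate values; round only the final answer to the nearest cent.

$7,092.41

Uncapped assessed value = $1,226,700 × 0.19 = $233,073
Cap limit = $289,400 × 1.05 = $303,870
Taxable assessed value = min($233,073, $303,870) = $233,073 (cap does not bind)
City of Bellmead: $233,073 × 0.00493 = $1,149.04989
Cedarvale Township: $233,073 × 0.00619 = $1,442.72187
Wrenford USD: $233,073 × 0.01931 = $4,500.63963
Total = $7,092.41139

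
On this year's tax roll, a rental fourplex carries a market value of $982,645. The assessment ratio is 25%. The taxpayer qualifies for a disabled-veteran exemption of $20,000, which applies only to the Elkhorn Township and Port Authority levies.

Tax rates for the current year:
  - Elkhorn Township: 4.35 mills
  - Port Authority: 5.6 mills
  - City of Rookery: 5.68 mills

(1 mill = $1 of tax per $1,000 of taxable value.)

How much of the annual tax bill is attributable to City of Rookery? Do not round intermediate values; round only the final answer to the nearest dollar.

$1,395

Assessed value = $982,645 × 0.25 = $245,661.25
City of Rookery taxable value = $245,661.25 (exemption does not apply)
City of Rookery levy = $245,661.25 × 0.00568 = $1,395.3559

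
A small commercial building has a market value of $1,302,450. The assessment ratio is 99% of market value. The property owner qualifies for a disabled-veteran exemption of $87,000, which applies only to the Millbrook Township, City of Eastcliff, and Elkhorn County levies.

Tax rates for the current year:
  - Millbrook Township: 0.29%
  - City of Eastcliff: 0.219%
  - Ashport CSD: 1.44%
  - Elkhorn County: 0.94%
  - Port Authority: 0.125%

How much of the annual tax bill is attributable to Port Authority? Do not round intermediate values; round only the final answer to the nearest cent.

$1,611.78

Assessed value = $1,302,450 × 0.99 = $1,289,425.5
Port Authority taxable value = $1,289,425.5 (exemption does not apply)
Port Authority levy = $1,289,425.5 × 0.00125 = $1,611.781875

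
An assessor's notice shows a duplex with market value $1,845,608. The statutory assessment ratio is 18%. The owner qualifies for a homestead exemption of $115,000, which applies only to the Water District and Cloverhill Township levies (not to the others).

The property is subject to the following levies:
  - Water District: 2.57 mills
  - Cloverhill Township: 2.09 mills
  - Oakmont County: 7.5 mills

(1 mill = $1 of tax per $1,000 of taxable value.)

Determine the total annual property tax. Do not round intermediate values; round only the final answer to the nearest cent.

Assessed value = $1,845,608 × 0.18 = $332,209.44
Water District: ($332,209.44 − $115,000) × 0.00257 = $217,209.44 × 0.00257 = $558.2282608
Cloverhill Township: ($332,209.44 − $115,000) × 0.00209 = $217,209.44 × 0.00209 = $453.9677296
Oakmont County: $332,209.44 × 0.0075 = $2,491.5708
Total = $3,503.7667904

$3,503.77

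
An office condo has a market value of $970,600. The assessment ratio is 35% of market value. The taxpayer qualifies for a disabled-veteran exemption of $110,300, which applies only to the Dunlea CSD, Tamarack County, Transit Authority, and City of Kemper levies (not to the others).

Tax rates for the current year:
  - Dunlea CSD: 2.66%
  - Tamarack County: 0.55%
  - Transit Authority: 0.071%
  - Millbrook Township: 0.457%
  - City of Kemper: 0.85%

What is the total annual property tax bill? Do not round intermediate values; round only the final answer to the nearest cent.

Assessed value = $970,600 × 0.35 = $339,710
Dunlea CSD: ($339,710 − $110,300) × 0.0266 = $229,410 × 0.0266 = $6,102.306
Tamarack County: ($339,710 − $110,300) × 0.0055 = $229,410 × 0.0055 = $1,261.755
Transit Authority: ($339,710 − $110,300) × 0.00071 = $229,410 × 0.00071 = $162.8811
Millbrook Township: $339,710 × 0.00457 = $1,552.4747
City of Kemper: ($339,710 − $110,300) × 0.0085 = $229,410 × 0.0085 = $1,949.985
Total = $11,029.4018

$11,029.40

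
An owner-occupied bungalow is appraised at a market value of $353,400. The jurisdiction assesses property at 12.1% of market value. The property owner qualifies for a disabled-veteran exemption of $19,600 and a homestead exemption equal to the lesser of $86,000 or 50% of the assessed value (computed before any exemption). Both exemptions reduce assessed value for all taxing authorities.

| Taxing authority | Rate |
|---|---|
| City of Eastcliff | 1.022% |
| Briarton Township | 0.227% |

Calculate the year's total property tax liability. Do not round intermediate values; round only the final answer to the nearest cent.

$22.24

Assessed value = $353,400 × 0.121 = $42,761.4
Homestead exemption = min($86,000, 50% × $42,761.4) = min($86,000, $21,380.7) = $21,380.7 (percentage binds)
Taxable value = $42,761.4 − $19,600 − $21,380.7 = $1,780.7
City of Eastcliff: $1,780.7 × 0.01022 = $18.198754
Briarton Township: $1,780.7 × 0.00227 = $4.042189
Total = $22.240943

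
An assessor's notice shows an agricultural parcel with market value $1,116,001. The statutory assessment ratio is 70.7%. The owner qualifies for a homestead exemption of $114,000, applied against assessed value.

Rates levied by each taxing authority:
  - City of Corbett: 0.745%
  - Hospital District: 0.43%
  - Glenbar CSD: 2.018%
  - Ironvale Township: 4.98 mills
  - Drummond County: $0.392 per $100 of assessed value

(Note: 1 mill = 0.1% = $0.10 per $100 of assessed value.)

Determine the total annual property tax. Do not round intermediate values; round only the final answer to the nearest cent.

$27,560.77

Assessed value = $1,116,001 × 0.707 = $789,012.707
Taxable value = $789,012.707 − $114,000 = $675,012.707
City of Corbett: $675,012.707 × 0.00745 = $5,028.84466715
Hospital District: $675,012.707 × 0.0043 = $2,902.5546401
Glenbar CSD: $675,012.707 × 0.02018 = $13,621.75642726
Ironvale Township: $675,012.707 × 0.00498 = $3,361.56328086
Drummond County: $675,012.707 × 0.00392 = $2,646.04981144
Total = $27,560.76882681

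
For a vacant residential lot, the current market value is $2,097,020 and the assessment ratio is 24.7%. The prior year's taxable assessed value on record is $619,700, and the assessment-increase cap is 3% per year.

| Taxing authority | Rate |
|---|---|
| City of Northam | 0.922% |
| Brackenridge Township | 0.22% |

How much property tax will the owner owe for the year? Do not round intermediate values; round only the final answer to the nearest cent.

Uncapped assessed value = $2,097,020 × 0.247 = $517,963.94
Cap limit = $619,700 × 1.03 = $638,291
Taxable assessed value = min($517,963.94, $638,291) = $517,963.94 (cap does not bind)
City of Northam: $517,963.94 × 0.00922 = $4,775.6275268
Brackenridge Township: $517,963.94 × 0.0022 = $1,139.520668
Total = $5,915.1481948

$5,915.15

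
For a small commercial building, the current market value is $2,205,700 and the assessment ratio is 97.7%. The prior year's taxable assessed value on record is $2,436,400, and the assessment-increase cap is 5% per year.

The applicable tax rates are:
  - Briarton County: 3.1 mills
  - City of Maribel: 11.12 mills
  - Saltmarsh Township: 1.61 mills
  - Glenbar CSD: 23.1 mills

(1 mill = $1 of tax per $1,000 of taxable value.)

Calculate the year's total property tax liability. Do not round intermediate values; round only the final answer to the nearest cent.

$83,892.94

Uncapped assessed value = $2,205,700 × 0.977 = $2,154,968.9
Cap limit = $2,436,400 × 1.05 = $2,558,220
Taxable assessed value = min($2,154,968.9, $2,558,220) = $2,154,968.9 (cap does not bind)
Briarton County: $2,154,968.9 × 0.0031 = $6,680.40359
City of Maribel: $2,154,968.9 × 0.01112 = $23,963.254168
Saltmarsh Township: $2,154,968.9 × 0.00161 = $3,469.499929
Glenbar CSD: $2,154,968.9 × 0.0231 = $49,779.78159
Total = $83,892.939277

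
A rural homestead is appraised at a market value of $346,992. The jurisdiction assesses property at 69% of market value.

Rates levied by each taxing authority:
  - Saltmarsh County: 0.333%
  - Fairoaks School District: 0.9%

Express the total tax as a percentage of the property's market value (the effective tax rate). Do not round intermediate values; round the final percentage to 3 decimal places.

Assessed value = $346,992 × 0.69 = $239,424.48
Saltmarsh County: $239,424.48 × 0.00333 = $797.2835184
Fairoaks School District: $239,424.48 × 0.009 = $2,154.82032
Total tax = $2,952.1038384
Effective rate = $2,952.1038384 ÷ $346,992 = 0.851% of market value

0.851%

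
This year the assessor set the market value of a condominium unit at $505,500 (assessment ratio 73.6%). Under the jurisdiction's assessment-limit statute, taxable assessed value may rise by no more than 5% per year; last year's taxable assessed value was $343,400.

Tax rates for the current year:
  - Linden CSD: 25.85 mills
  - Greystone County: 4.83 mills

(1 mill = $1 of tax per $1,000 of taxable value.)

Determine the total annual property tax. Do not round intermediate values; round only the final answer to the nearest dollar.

Uncapped assessed value = $505,500 × 0.736 = $372,048
Cap limit = $343,400 × 1.05 = $360,570
Taxable assessed value = min($372,048, $360,570) = $360,570 (cap binds)
Linden CSD: $360,570 × 0.02585 = $9,320.7345
Greystone County: $360,570 × 0.00483 = $1,741.5531
Total = $11,062.2876

$11,062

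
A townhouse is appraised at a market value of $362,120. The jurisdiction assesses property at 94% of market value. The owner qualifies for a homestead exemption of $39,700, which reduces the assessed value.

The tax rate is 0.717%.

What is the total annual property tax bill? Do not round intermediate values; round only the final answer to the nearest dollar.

$2,156

Assessed value = $362,120 × 0.94 = $340,392.8
Taxable value = $340,392.8 − $39,700 = $300,692.8
Tax = $300,692.8 × 0.00717 = $2,155.967376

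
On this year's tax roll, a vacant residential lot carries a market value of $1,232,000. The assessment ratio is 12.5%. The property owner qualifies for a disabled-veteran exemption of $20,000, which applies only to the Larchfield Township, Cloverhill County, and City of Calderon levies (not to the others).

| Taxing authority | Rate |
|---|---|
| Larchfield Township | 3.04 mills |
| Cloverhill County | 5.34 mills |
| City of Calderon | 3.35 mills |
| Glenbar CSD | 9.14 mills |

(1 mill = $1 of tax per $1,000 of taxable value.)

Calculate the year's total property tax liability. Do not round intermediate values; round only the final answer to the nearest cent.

Assessed value = $1,232,000 × 0.125 = $154,000
Larchfield Township: ($154,000 − $20,000) × 0.00304 = $134,000 × 0.00304 = $407.36
Cloverhill County: ($154,000 − $20,000) × 0.00534 = $134,000 × 0.00534 = $715.56
City of Calderon: ($154,000 − $20,000) × 0.00335 = $134,000 × 0.00335 = $448.9
Glenbar CSD: $154,000 × 0.00914 = $1,407.56
Total = $2,979.38

$2,979.38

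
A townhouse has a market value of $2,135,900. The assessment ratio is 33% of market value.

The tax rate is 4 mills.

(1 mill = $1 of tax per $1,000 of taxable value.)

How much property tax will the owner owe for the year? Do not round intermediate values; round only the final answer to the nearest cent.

Assessed value = $2,135,900 × 0.33 = $704,847
Tax = $704,847 × 0.004 = $2,819.388

$2,819.39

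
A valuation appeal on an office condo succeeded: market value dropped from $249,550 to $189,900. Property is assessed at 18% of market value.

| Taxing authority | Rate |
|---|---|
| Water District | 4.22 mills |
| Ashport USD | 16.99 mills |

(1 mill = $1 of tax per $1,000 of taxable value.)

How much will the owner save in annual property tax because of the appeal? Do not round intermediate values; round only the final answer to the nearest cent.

Old assessed value = $249,550 × 0.18 = $44,919
New assessed value = $189,900 × 0.18 = $34,182
Combined rate = 0.00422 + 0.01699 = 0.02121
Old tax = $44,919 × 0.02121 = $952.73199
New tax = $34,182 × 0.02121 = $725.00022
Reduction = $952.73199 − $725.00022 = $227.73177

$227.73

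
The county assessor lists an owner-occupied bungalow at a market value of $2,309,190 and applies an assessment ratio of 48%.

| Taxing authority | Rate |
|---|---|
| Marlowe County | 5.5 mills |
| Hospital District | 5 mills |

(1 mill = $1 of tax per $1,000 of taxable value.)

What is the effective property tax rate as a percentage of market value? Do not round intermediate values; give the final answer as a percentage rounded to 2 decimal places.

Assessed value = $2,309,190 × 0.48 = $1,108,411.2
Marlowe County: $1,108,411.2 × 0.0055 = $6,096.2616
Hospital District: $1,108,411.2 × 0.005 = $5,542.056
Total tax = $11,638.3176
Effective rate = $11,638.3176 ÷ $2,309,190 = 0.50% of market value

0.50%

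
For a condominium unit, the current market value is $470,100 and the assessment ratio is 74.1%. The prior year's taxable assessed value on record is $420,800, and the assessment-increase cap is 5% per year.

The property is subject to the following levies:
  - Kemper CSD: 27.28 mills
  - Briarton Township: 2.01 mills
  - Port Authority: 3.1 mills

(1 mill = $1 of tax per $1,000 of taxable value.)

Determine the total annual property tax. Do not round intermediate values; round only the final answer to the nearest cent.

$11,282.87

Uncapped assessed value = $470,100 × 0.741 = $348,344.1
Cap limit = $420,800 × 1.05 = $441,840
Taxable assessed value = min($348,344.1, $441,840) = $348,344.1 (cap does not bind)
Kemper CSD: $348,344.1 × 0.02728 = $9,502.827048
Briarton Township: $348,344.1 × 0.00201 = $700.171641
Port Authority: $348,344.1 × 0.0031 = $1,079.86671
Total = $11,282.865399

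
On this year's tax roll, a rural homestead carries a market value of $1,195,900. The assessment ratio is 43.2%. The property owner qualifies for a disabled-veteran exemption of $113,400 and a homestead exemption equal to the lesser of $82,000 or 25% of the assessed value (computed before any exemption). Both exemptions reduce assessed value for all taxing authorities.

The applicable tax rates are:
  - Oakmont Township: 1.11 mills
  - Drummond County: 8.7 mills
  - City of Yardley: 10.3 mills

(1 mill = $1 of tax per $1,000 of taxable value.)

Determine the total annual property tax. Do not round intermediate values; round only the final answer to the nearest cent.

Assessed value = $1,195,900 × 0.432 = $516,628.8
Homestead exemption = min($82,000, 25% × $516,628.8) = min($82,000, $129,157.2) = $82,000 (dollar cap binds)
Taxable value = $516,628.8 − $113,400 − $82,000 = $321,228.8
Oakmont Township: $321,228.8 × 0.00111 = $356.563968
Drummond County: $321,228.8 × 0.0087 = $2,794.69056
City of Yardley: $321,228.8 × 0.0103 = $3,308.65664
Total = $6,459.911168

$6,459.91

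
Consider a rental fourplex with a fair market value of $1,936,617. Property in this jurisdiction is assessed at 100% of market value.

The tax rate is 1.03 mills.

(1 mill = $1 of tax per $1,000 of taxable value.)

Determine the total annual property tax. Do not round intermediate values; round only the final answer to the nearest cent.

$1,994.72

Assessed value = $1,936,617 × 1 = $1,936,617
Tax = $1,936,617 × 0.00103 = $1,994.71551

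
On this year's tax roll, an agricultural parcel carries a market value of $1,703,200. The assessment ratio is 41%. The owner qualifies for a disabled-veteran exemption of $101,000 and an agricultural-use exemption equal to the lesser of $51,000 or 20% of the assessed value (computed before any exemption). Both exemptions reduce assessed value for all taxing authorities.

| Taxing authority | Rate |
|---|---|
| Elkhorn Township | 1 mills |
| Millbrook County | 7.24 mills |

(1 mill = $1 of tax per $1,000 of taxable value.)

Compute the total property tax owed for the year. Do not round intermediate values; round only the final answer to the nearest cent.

$4,501.61

Assessed value = $1,703,200 × 0.41 = $698,312
Agricultural-use exemption = min($51,000, 20% × $698,312) = min($51,000, $139,662.4) = $51,000 (dollar cap binds)
Taxable value = $698,312 − $101,000 − $51,000 = $546,312
Elkhorn Township: $546,312 × 0.001 = $546.312
Millbrook County: $546,312 × 0.00724 = $3,955.29888
Total = $4,501.61088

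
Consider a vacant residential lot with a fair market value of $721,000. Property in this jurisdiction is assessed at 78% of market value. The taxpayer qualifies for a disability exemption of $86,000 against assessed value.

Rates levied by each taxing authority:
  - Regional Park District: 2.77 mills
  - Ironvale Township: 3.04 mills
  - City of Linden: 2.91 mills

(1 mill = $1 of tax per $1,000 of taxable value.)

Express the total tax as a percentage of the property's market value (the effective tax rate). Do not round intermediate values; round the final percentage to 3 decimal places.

0.576%

Assessed value = $721,000 × 0.78 = $562,380
Taxable value = $562,380 − $86,000 = $476,380
Regional Park District: $476,380 × 0.00277 = $1,319.5726
Ironvale Township: $476,380 × 0.00304 = $1,448.1952
City of Linden: $476,380 × 0.00291 = $1,386.2658
Total tax = $4,154.0336
Effective rate = $4,154.0336 ÷ $721,000 = 0.576% of market value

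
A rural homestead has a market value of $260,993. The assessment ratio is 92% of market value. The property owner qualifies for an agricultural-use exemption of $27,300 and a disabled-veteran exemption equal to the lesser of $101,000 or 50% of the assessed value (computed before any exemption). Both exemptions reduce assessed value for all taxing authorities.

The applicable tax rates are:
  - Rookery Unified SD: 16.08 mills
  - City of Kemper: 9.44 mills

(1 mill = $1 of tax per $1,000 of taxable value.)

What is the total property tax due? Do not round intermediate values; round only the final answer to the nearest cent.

Assessed value = $260,993 × 0.92 = $240,113.56
Disabled-veteran exemption = min($101,000, 50% × $240,113.56) = min($101,000, $120,056.78) = $101,000 (dollar cap binds)
Taxable value = $240,113.56 − $27,300 − $101,000 = $111,813.56
Rookery Unified SD: $111,813.56 × 0.01608 = $1,797.9620448
City of Kemper: $111,813.56 × 0.00944 = $1,055.5200064
Total = $2,853.4820512

$2,853.48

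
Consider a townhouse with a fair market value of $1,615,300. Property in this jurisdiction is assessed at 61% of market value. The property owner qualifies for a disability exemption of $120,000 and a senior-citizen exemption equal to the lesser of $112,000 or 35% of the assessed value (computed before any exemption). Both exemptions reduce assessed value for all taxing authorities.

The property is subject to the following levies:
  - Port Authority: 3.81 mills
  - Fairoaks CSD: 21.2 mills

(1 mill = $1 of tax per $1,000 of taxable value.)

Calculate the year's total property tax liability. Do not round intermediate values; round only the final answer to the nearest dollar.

Assessed value = $1,615,300 × 0.61 = $985,333
Senior-citizen exemption = min($112,000, 35% × $985,333) = min($112,000, $344,866.55) = $112,000 (dollar cap binds)
Taxable value = $985,333 − $120,000 − $112,000 = $753,333
Port Authority: $753,333 × 0.00381 = $2,870.19873
Fairoaks CSD: $753,333 × 0.0212 = $15,970.6596
Total = $18,840.85833

$18,841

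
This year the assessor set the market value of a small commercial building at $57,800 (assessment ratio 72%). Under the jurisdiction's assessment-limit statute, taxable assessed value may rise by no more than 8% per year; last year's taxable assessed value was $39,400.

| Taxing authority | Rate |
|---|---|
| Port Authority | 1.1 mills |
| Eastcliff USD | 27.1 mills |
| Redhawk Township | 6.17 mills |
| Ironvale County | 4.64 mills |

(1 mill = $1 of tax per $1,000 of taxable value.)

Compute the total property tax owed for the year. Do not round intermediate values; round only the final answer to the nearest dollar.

$1,623

Uncapped assessed value = $57,800 × 0.72 = $41,616
Cap limit = $39,400 × 1.08 = $42,552
Taxable assessed value = min($41,616, $42,552) = $41,616 (cap does not bind)
Port Authority: $41,616 × 0.0011 = $45.7776
Eastcliff USD: $41,616 × 0.0271 = $1,127.7936
Redhawk Township: $41,616 × 0.00617 = $256.77072
Ironvale County: $41,616 × 0.00464 = $193.09824
Total = $1,623.44016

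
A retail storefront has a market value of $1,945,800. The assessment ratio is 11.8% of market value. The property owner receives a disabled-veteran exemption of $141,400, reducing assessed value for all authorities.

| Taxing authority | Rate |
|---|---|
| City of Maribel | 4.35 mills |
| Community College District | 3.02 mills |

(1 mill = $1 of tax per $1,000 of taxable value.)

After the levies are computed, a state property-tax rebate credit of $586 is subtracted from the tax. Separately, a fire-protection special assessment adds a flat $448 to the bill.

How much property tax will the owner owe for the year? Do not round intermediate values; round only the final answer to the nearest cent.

$512.07

Assessed value = $1,945,800 × 0.118 = $229,604.4
Taxable value = $229,604.4 − $141,400 = $88,204.4
City of Maribel: $88,204.4 × 0.00435 = $383.68914
Community College District: $88,204.4 × 0.00302 = $266.377288
Levies subtotal = $650.066428
After credit = $650.066428 − $586 = $64.066428
Total = $64.066428 + $448 = $512.066428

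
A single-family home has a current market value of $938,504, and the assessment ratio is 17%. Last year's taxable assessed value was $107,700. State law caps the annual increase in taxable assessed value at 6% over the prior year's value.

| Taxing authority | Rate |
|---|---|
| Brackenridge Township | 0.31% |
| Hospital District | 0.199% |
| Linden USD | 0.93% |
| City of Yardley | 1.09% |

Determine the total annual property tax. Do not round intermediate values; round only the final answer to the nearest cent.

Uncapped assessed value = $938,504 × 0.17 = $159,545.68
Cap limit = $107,700 × 1.06 = $114,162
Taxable assessed value = min($159,545.68, $114,162) = $114,162 (cap binds)
Brackenridge Township: $114,162 × 0.0031 = $353.9022
Hospital District: $114,162 × 0.00199 = $227.18238
Linden USD: $114,162 × 0.0093 = $1,061.7066
City of Yardley: $114,162 × 0.0109 = $1,244.3658
Total = $2,887.15698

$2,887.16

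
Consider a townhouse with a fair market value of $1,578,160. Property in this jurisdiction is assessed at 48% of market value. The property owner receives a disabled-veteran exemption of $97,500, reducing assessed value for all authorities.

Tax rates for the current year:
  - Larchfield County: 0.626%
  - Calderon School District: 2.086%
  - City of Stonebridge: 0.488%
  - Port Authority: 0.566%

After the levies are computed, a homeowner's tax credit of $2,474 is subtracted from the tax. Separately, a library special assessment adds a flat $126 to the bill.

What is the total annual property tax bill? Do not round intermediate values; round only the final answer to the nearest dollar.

Assessed value = $1,578,160 × 0.48 = $757,516.8
Taxable value = $757,516.8 − $97,500 = $660,016.8
Larchfield County: $660,016.8 × 0.00626 = $4,131.705168
Calderon School District: $660,016.8 × 0.02086 = $13,767.950448
City of Stonebridge: $660,016.8 × 0.00488 = $3,220.881984
Port Authority: $660,016.8 × 0.00566 = $3,735.695088
Levies subtotal = $24,856.232688
After credit = $24,856.232688 − $2,474 = $22,382.232688
Total = $22,382.232688 + $126 = $22,508.232688

$22,508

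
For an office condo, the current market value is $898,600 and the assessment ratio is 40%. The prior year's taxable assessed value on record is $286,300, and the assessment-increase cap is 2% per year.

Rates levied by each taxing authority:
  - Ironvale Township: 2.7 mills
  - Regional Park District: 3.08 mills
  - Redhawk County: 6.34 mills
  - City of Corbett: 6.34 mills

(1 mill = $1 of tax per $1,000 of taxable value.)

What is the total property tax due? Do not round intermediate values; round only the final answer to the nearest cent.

Uncapped assessed value = $898,600 × 0.4 = $359,440
Cap limit = $286,300 × 1.02 = $292,026
Taxable assessed value = min($359,440, $292,026) = $292,026 (cap binds)
Ironvale Township: $292,026 × 0.0027 = $788.4702
Regional Park District: $292,026 × 0.00308 = $899.44008
Redhawk County: $292,026 × 0.00634 = $1,851.44484
City of Corbett: $292,026 × 0.00634 = $1,851.44484
Total = $5,390.79996

$5,390.80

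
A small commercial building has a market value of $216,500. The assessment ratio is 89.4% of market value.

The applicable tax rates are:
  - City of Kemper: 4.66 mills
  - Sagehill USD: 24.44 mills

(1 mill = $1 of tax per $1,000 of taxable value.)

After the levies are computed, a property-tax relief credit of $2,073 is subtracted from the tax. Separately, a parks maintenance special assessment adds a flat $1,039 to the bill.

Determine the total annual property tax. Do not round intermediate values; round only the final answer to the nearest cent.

$4,598.33

Assessed value = $216,500 × 0.894 = $193,551
City of Kemper: $193,551 × 0.00466 = $901.94766
Sagehill USD: $193,551 × 0.02444 = $4,730.38644
Levies subtotal = $5,632.3341
After credit = $5,632.3341 − $2,073 = $3,559.3341
Total = $3,559.3341 + $1,039 = $4,598.3341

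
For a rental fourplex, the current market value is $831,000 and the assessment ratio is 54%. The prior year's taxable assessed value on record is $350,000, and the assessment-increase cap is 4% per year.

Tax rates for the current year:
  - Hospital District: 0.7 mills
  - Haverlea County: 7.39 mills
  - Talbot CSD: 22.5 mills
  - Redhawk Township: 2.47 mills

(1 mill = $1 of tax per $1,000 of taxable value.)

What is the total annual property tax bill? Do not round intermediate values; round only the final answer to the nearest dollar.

Uncapped assessed value = $831,000 × 0.54 = $448,740
Cap limit = $350,000 × 1.04 = $364,000
Taxable assessed value = min($448,740, $364,000) = $364,000 (cap binds)
Hospital District: $364,000 × 0.0007 = $254.8
Haverlea County: $364,000 × 0.00739 = $2,689.96
Talbot CSD: $364,000 × 0.0225 = $8,190
Redhawk Township: $364,000 × 0.00247 = $899.08
Total = $12,033.84

$12,034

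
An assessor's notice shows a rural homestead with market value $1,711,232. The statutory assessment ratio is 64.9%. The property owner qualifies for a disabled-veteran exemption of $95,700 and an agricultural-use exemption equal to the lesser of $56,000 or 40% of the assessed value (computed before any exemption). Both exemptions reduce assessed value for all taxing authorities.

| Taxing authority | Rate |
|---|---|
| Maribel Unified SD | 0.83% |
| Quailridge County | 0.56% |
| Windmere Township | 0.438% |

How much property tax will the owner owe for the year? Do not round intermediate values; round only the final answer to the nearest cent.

$17,528.50

Assessed value = $1,711,232 × 0.649 = $1,110,589.568
Agricultural-use exemption = min($56,000, 40% × $1,110,589.568) = min($56,000, $444,235.8272) = $56,000 (dollar cap binds)
Taxable value = $1,110,589.568 − $95,700 − $56,000 = $958,889.568
Maribel Unified SD: $958,889.568 × 0.0083 = $7,958.7834144
Quailridge County: $958,889.568 × 0.0056 = $5,369.7815808
Windmere Township: $958,889.568 × 0.00438 = $4,199.93630784
Total = $17,528.50130304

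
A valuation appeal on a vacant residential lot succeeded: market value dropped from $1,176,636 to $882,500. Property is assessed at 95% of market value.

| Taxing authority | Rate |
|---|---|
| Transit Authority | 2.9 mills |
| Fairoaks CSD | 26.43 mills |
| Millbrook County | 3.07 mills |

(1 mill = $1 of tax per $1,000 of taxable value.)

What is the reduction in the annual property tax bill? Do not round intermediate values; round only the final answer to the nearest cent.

Old assessed value = $1,176,636 × 0.95 = $1,117,804.2
New assessed value = $882,500 × 0.95 = $838,375
Combined rate = 0.0029 + 0.02643 + 0.00307 = 0.0324
Old tax = $1,117,804.2 × 0.0324 = $36,216.85608
New tax = $838,375 × 0.0324 = $27,163.35
Reduction = $36,216.85608 − $27,163.35 = $9,053.50608

$9,053.51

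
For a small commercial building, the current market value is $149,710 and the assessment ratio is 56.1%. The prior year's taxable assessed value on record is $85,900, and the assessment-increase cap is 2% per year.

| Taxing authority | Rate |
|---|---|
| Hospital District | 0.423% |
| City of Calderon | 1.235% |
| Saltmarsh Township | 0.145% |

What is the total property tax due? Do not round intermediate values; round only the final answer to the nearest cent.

$1,514.29

Uncapped assessed value = $149,710 × 0.561 = $83,987.31
Cap limit = $85,900 × 1.02 = $87,618
Taxable assessed value = min($83,987.31, $87,618) = $83,987.31 (cap does not bind)
Hospital District: $83,987.31 × 0.00423 = $355.2663213
City of Calderon: $83,987.31 × 0.01235 = $1,037.2432785
Saltmarsh Township: $83,987.31 × 0.00145 = $121.7815995
Total = $1,514.2911993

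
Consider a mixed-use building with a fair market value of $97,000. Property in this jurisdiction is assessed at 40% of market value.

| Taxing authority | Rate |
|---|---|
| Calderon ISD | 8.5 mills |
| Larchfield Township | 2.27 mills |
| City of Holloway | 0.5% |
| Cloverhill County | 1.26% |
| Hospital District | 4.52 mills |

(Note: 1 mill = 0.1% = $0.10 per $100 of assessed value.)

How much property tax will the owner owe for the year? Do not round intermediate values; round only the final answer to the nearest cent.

$1,276.13

Assessed value = $97,000 × 0.4 = $38,800
Calderon ISD: $38,800 × 0.0085 = $329.8
Larchfield Township: $38,800 × 0.00227 = $88.076
City of Holloway: $38,800 × 0.005 = $194
Cloverhill County: $38,800 × 0.0126 = $488.88
Hospital District: $38,800 × 0.00452 = $175.376
Total = $1,276.132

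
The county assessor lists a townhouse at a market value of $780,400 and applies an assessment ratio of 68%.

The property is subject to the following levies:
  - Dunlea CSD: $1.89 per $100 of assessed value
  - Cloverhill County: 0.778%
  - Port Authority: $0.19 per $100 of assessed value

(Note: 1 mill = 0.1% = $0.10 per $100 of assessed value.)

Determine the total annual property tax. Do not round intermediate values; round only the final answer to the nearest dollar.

Assessed value = $780,400 × 0.68 = $530,672
Dunlea CSD: $530,672 × 0.0189 = $10,029.7008
Cloverhill County: $530,672 × 0.00778 = $4,128.62816
Port Authority: $530,672 × 0.0019 = $1,008.2768
Total = $15,166.60576

$15,167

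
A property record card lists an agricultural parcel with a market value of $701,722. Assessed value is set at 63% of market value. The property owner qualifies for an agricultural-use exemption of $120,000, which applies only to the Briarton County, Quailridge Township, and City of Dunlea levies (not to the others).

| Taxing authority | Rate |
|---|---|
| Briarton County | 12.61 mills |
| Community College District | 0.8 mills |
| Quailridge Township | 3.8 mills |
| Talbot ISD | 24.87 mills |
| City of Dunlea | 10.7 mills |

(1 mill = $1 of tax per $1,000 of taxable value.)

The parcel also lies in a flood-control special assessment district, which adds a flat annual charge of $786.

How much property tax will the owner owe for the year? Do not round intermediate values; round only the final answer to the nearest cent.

$20,866.04

Assessed value = $701,722 × 0.63 = $442,084.86
Briarton County: ($442,084.86 − $120,000) × 0.01261 = $322,084.86 × 0.01261 = $4,061.4900846
Community College District: $442,084.86 × 0.0008 = $353.667888
Quailridge Township: ($442,084.86 − $120,000) × 0.0038 = $322,084.86 × 0.0038 = $1,223.922468
Talbot ISD: $442,084.86 × 0.02487 = $10,994.6504682
City of Dunlea: ($442,084.86 − $120,000) × 0.0107 = $322,084.86 × 0.0107 = $3,446.308002
Levies subtotal = $20,080.0389108
Total = $20,080.0389108 + $786 = $20,866.0389108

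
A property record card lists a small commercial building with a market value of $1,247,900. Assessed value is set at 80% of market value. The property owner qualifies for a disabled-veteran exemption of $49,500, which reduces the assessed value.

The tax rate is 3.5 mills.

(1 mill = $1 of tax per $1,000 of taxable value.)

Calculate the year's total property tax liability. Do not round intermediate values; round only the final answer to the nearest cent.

Assessed value = $1,247,900 × 0.8 = $998,320
Taxable value = $998,320 − $49,500 = $948,820
Tax = $948,820 × 0.0035 = $3,320.87

$3,320.87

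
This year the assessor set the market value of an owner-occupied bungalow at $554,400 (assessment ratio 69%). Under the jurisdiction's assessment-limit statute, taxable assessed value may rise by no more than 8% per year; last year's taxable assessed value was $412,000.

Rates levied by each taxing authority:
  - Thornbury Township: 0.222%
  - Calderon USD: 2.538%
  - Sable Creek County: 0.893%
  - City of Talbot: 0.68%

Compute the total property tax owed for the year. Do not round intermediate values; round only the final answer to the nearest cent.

$16,575.28

Uncapped assessed value = $554,400 × 0.69 = $382,536
Cap limit = $412,000 × 1.08 = $444,960
Taxable assessed value = min($382,536, $444,960) = $382,536 (cap does not bind)
Thornbury Township: $382,536 × 0.00222 = $849.22992
Calderon USD: $382,536 × 0.02538 = $9,708.76368
Sable Creek County: $382,536 × 0.00893 = $3,416.04648
City of Talbot: $382,536 × 0.0068 = $2,601.2448
Total = $16,575.28488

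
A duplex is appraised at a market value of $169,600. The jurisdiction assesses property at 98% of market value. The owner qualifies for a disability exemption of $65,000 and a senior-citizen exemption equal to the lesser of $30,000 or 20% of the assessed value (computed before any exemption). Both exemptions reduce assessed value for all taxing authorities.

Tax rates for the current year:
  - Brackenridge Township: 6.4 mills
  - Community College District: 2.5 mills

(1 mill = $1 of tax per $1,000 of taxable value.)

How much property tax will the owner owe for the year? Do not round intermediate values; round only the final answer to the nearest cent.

$633.75

Assessed value = $169,600 × 0.98 = $166,208
Senior-citizen exemption = min($30,000, 20% × $166,208) = min($30,000, $33,241.6) = $30,000 (dollar cap binds)
Taxable value = $166,208 − $65,000 − $30,000 = $71,208
Brackenridge Township: $71,208 × 0.0064 = $455.7312
Community College District: $71,208 × 0.0025 = $178.02
Total = $633.7512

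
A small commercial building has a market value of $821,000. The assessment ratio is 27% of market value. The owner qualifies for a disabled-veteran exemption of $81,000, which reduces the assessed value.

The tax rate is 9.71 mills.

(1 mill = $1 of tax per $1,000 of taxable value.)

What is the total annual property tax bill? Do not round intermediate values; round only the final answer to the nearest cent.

$1,365.91

Assessed value = $821,000 × 0.27 = $221,670
Taxable value = $221,670 − $81,000 = $140,670
Tax = $140,670 × 0.00971 = $1,365.9057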